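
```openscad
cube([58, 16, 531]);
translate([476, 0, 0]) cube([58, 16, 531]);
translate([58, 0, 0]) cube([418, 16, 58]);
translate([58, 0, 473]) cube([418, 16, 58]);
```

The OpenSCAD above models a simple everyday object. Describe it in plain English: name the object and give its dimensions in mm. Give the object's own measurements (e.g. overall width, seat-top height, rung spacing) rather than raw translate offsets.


A rectangular picture frame lying in the x–z plane (depth along y). The opening is 418 mm wide (x) by 415 mm tall (z), surrounded by a border 58 mm wide on all four sides. The frame is 16 mm deep and is made of two full-height vertical stiles with two horizontal rails fitted between them.


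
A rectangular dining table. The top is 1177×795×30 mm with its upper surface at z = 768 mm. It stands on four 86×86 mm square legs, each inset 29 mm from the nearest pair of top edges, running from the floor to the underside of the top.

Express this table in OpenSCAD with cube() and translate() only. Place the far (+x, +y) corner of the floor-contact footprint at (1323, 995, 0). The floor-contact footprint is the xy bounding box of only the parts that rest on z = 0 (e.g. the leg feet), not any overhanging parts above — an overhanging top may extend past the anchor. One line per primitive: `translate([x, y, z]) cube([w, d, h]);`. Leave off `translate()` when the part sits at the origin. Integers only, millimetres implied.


translate([175, 229, 738]) cube([1177, 795, 30]);
translate([204, 258, 0]) cube([86, 86, 738]);
translate([1237, 258, 0]) cube([86, 86, 738]);
translate([204, 909, 0]) cube([86, 86, 738]);
translate([1237, 909, 0]) cube([86, 86, 738]);


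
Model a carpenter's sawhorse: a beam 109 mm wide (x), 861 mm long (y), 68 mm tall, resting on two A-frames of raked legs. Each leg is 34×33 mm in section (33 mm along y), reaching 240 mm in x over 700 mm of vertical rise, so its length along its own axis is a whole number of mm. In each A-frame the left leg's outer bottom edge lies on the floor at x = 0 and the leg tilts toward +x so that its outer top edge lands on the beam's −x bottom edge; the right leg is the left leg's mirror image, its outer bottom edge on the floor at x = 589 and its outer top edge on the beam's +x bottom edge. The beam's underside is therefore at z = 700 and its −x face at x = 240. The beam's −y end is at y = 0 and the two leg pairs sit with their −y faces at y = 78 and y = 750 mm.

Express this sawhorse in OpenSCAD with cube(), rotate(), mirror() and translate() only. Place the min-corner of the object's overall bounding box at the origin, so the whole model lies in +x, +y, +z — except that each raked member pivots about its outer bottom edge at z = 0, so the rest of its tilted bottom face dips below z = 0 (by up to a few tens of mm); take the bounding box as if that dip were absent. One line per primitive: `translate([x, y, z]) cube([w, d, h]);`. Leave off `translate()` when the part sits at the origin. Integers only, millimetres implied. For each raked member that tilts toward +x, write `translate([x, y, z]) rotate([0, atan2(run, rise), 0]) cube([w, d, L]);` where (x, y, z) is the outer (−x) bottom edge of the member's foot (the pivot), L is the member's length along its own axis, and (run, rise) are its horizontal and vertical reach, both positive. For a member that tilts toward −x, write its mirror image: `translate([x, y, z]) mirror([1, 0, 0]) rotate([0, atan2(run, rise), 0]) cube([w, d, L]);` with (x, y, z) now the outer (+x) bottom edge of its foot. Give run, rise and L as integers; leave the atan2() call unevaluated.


// leg length = √(240² + 700²) = 740
// right-leg outer foot x = 2·240 + 109 = 589
// beam min-corner = (240, 0, 700)
translate([240, 0, 700]) cube([109, 861, 68]);
translate([0, 78, 0]) rotate([0, atan2(240, 700), 0]) cube([34, 33, 740]);
translate([589, 78, 0]) mirror([1, 0, 0]) rotate([0, atan2(240, 700), 0]) cube([34, 33, 740]);
translate([0, 750, 0]) rotate([0, atan2(240, 700), 0]) cube([34, 33, 740]);
translate([589, 750, 0]) mirror([1, 0, 0]) rotate([0, atan2(240, 700), 0]) cube([34, 33, 740]);


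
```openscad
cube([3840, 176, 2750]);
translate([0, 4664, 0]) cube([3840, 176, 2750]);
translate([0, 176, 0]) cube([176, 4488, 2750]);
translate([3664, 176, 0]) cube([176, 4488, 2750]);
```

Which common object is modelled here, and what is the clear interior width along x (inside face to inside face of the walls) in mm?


A house (or room) frame. The interior width is 3488 mm.

Four 2750 mm walls enclosing a rectangle with no floor or roof — a room or house frame. Outside width is 3840 mm and wall thickness is 176 mm, so the interior width is 3840 − 2 × 176 = 3488 mm.


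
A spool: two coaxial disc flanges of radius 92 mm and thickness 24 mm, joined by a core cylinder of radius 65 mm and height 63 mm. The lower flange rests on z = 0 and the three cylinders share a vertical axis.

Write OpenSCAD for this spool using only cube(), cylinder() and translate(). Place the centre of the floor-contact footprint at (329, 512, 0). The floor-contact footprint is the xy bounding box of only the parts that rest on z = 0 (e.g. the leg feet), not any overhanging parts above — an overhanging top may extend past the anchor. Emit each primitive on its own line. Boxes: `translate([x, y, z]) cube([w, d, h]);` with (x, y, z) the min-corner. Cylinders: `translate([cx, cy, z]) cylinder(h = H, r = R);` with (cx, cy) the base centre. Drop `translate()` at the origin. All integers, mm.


translate([329, 512, 0]) cylinder(h = 24, r = 92);
translate([329, 512, 24]) cylinder(h = 63, r = 65);
translate([329, 512, 87]) cylinder(h = 24, r = 92);


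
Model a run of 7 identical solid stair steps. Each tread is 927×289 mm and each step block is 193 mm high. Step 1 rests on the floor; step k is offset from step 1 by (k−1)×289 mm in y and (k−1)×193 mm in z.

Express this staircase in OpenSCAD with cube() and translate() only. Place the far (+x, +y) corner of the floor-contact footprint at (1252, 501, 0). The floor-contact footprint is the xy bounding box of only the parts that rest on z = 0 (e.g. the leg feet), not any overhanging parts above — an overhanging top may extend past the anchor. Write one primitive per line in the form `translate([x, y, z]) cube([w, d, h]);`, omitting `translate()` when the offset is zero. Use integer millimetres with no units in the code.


translate([325, 212, 0]) cube([927, 289, 193]);
translate([325, 501, 193]) cube([927, 289, 193]);
translate([325, 790, 386]) cube([927, 289, 193]);
translate([325, 1079, 579]) cube([927, 289, 193]);
translate([325, 1368, 772]) cube([927, 289, 193]);
translate([325, 1657, 965]) cube([927, 289, 193]);
translate([325, 1946, 1158]) cube([927, 289, 193]);


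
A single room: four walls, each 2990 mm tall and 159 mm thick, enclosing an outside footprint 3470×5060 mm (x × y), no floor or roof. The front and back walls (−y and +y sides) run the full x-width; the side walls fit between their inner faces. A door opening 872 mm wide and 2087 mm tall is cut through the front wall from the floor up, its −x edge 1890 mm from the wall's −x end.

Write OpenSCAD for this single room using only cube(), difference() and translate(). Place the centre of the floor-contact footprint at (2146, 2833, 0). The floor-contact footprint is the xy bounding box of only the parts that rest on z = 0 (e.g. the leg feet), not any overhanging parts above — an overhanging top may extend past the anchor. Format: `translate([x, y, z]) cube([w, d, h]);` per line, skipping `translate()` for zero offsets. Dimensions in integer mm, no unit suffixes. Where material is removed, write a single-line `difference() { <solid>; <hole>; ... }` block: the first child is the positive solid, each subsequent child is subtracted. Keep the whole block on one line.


difference() { translate([411, 303, 0]) cube([3470, 159, 2990]); translate([2301, 303, 0]) cube([872, 159, 2087]); }
translate([411, 5204, 0]) cube([3470, 159, 2990]);
translate([411, 462, 0]) cube([159, 4742, 2990]);
translate([3722, 462, 0]) cube([159, 4742, 2990]);


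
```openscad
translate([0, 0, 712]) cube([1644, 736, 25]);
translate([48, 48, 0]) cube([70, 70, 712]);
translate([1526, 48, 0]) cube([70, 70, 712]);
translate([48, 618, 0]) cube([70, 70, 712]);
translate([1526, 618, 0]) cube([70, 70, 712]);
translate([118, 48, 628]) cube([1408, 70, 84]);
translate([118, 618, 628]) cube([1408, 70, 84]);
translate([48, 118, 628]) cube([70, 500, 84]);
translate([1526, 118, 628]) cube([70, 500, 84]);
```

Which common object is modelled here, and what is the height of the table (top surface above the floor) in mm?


A table. The table height is 737 mm.

A 1644×736×25 slab sits at z = 712 on four 70 mm square posts — a table. The top surface is at 712 + 25 = 737 mm.


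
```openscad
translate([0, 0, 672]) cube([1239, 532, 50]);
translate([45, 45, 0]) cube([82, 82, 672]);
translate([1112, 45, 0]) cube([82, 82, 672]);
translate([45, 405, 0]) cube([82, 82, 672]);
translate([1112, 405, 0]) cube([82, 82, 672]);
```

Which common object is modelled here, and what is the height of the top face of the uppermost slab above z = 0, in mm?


A table. The table height is 722 mm.

A 1239×532×50 slab sits at z = 672 on four 82 mm square posts — a table. The top surface is at 672 + 50 = 722 mm.


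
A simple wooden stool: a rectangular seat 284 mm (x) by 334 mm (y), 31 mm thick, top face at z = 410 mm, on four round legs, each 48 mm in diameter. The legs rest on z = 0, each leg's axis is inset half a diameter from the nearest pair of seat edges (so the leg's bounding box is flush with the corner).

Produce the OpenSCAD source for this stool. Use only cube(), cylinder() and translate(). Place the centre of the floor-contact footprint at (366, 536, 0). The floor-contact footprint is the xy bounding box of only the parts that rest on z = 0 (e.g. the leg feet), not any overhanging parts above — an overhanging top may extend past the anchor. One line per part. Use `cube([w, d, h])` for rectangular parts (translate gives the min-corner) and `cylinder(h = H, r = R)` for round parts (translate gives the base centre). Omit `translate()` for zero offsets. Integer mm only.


translate([224, 369, 379]) cube([284, 334, 31]);
translate([248, 393, 0]) cylinder(h = 379, r = 24);
translate([484, 393, 0]) cylinder(h = 379, r = 24);
translate([248, 679, 0]) cylinder(h = 379, r = 24);
translate([484, 679, 0]) cylinder(h = 379, r = 24);


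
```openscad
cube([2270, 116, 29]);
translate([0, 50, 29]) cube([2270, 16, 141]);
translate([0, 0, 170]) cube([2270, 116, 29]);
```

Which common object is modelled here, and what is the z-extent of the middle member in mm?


An I-beam. The web height is 141 mm.

Two wide flanges with a thin centred web — an I-beam. Overall 199 mm minus two 29 mm flanges gives a web of 199 − 2·29 = 141 mm.


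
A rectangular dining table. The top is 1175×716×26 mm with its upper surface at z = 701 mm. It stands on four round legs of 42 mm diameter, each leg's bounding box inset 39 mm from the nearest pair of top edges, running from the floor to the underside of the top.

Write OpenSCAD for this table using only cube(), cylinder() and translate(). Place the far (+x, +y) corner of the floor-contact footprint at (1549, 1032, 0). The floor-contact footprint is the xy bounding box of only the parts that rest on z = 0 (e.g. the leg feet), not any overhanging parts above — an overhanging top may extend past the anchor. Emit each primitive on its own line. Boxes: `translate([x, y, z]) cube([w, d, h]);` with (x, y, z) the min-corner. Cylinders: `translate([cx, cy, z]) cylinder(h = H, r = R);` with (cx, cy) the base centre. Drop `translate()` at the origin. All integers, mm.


// leg_h = 701 - 26 = 675
translate([413, 355, 675]) cube([1175, 716, 26]);
translate([473, 415, 0]) cylinder(h = 675, r = 21);
translate([1528, 415, 0]) cylinder(h = 675, r = 21);
translate([473, 1011, 0]) cylinder(h = 675, r = 21);
translate([1528, 1011, 0]) cylinder(h = 675, r = 21);


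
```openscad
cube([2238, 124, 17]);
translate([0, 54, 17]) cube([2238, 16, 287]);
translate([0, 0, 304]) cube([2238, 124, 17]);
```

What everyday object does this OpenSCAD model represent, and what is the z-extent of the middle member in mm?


An I-beam. The web height is 287 mm.

Two wide flanges with a thin centred web — an I-beam. Overall 321 mm minus two 17 mm flanges gives a web of 321 − 2·17 = 287 mm.


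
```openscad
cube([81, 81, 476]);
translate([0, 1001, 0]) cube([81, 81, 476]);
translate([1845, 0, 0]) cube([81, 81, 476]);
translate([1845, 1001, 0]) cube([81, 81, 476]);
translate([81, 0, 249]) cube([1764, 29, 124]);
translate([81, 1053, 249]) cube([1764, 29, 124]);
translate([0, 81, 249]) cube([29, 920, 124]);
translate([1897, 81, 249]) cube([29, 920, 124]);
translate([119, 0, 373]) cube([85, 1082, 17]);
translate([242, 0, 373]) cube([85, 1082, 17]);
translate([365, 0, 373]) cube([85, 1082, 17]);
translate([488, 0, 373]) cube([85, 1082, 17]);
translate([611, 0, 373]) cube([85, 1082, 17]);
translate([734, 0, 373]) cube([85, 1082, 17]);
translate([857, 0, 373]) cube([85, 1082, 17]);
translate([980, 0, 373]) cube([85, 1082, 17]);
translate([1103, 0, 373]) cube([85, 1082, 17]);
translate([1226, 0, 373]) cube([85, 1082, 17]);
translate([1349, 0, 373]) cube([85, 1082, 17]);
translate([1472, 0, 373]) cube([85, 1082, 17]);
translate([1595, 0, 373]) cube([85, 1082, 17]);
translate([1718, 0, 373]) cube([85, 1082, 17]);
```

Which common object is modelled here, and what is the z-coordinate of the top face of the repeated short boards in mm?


A bed frame. The slat-top height is 390 mm.

Four posts, four rails, and a row of slats — a bed frame. Slats sit on the rails at z = 249 + 124 = 373; with slat thickness 17, the top is 390 mm.


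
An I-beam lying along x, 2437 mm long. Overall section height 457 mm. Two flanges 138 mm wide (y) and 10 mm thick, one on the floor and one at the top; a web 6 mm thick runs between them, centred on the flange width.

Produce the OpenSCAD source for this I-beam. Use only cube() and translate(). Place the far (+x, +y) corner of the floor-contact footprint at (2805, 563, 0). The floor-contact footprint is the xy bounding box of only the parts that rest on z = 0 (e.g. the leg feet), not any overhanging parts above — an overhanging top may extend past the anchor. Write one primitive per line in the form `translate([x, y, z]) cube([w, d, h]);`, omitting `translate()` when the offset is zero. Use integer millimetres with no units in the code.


translate([368, 425, 0]) cube([2437, 138, 10]);
translate([368, 491, 10]) cube([2437, 6, 437]);
translate([368, 425, 447]) cube([2437, 138, 10]);


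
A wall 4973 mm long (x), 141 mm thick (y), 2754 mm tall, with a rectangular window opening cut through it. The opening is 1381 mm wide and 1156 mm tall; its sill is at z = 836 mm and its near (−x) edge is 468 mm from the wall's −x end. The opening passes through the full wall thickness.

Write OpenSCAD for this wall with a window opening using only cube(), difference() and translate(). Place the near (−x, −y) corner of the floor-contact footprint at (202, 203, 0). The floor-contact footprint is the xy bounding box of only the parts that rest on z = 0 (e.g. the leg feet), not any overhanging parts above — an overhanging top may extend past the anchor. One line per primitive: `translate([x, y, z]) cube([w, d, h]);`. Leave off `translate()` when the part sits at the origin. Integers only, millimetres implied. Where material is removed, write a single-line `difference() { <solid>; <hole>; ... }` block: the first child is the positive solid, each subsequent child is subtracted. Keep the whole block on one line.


difference() { translate([202, 203, 0]) cube([4973, 141, 2754]); translate([670, 203, 836]) cube([1381, 141, 1156]); }


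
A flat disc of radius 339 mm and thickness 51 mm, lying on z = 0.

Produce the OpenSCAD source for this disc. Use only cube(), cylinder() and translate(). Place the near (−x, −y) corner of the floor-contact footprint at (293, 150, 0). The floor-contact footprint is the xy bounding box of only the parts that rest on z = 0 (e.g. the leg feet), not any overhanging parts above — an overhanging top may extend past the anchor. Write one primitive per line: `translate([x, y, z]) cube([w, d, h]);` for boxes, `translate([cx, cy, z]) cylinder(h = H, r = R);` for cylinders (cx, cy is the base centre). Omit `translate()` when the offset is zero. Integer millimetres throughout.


translate([632, 489, 0]) cylinder(h = 51, r = 339);


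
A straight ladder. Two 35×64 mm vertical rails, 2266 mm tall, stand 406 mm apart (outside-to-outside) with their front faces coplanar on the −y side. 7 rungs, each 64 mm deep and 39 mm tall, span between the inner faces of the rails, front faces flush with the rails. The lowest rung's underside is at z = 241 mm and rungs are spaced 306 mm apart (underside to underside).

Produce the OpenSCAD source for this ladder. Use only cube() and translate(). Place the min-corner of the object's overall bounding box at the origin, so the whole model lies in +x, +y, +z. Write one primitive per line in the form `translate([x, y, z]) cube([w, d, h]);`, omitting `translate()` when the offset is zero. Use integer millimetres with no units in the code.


// rung span = 406 - 2*35 = 336
// rung[k] z = 241 + k*306
cube([35, 64, 2266]);
translate([371, 0, 0]) cube([35, 64, 2266]);
translate([35, 0, 241]) cube([336, 64, 39]);
translate([35, 0, 547]) cube([336, 64, 39]);
translate([35, 0, 853]) cube([336, 64, 39]);
translate([35, 0, 1159]) cube([336, 64, 39]);
translate([35, 0, 1465]) cube([336, 64, 39]);
translate([35, 0, 1771]) cube([336, 64, 39]);
translate([35, 0, 2077]) cube([336, 64, 39]);


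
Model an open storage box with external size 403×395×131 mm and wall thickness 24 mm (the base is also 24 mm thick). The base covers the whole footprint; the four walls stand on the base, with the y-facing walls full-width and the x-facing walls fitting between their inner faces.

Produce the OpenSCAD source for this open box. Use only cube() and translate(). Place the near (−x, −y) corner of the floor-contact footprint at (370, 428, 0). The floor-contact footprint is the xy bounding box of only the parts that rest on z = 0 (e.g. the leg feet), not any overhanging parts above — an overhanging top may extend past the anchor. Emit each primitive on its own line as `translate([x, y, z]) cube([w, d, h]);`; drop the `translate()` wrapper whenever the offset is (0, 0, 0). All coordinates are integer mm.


translate([370, 428, 0]) cube([403, 395, 24]);
translate([370, 428, 24]) cube([403, 24, 107]);
translate([370, 799, 24]) cube([403, 24, 107]);
translate([370, 452, 24]) cube([24, 347, 107]);
translate([749, 452, 24]) cube([24, 347, 107]);


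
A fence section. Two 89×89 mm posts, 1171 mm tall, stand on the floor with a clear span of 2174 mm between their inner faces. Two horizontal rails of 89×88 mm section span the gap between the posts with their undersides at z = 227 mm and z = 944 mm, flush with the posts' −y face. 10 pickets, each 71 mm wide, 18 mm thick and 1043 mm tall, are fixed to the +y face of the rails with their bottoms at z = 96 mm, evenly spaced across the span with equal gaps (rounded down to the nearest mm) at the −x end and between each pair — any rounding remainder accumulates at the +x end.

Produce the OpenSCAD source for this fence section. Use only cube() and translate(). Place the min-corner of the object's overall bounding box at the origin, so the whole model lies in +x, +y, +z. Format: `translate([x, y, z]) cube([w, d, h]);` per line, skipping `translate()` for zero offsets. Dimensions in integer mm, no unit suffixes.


cube([89, 89, 1171]);
translate([2263, 0, 0]) cube([89, 89, 1171]);
translate([89, 0, 227]) cube([2174, 89, 88]);
translate([89, 0, 944]) cube([2174, 89, 88]);
translate([222, 89, 96]) cube([71, 18, 1043]);
translate([426, 89, 96]) cube([71, 18, 1043]);
translate([630, 89, 96]) cube([71, 18, 1043]);
translate([834, 89, 96]) cube([71, 18, 1043]);
translate([1038, 89, 96]) cube([71, 18, 1043]);
translate([1242, 89, 96]) cube([71, 18, 1043]);
translate([1446, 89, 96]) cube([71, 18, 1043]);
translate([1650, 89, 96]) cube([71, 18, 1043]);
translate([1854, 89, 96]) cube([71, 18, 1043]);
translate([2058, 89, 96]) cube([71, 18, 1043]);


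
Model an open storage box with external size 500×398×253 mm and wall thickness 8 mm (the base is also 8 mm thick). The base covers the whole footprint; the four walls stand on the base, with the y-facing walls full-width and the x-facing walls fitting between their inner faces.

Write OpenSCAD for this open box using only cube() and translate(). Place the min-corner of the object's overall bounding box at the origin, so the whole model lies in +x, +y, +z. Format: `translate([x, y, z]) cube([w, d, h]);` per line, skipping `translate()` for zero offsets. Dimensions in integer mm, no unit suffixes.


cube([500, 398, 8]);
translate([0, 0, 8]) cube([500, 8, 245]);
translate([0, 390, 8]) cube([500, 8, 245]);
translate([0, 8, 8]) cube([8, 382, 245]);
translate([492, 8, 8]) cube([8, 382, 245]);


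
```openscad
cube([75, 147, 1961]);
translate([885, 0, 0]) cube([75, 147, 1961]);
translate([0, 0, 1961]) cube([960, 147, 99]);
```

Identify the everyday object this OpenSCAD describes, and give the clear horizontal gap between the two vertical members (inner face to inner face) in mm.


A door frame. The clear opening width is 810 mm.

Two 1961 mm tall posts with a header on top — a door frame. The left jamb is 75 mm wide at x = 0; the right jamb starts at x = 885. The clear opening is 885 − 75 = 810 mm.


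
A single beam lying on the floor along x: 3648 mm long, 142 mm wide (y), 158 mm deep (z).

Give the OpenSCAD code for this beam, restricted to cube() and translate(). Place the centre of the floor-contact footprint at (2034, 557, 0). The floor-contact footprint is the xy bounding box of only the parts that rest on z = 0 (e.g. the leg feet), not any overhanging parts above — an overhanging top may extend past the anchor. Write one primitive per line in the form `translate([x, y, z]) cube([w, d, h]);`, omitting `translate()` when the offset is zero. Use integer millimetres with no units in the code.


translate([210, 486, 0]) cube([3648, 142, 158]);


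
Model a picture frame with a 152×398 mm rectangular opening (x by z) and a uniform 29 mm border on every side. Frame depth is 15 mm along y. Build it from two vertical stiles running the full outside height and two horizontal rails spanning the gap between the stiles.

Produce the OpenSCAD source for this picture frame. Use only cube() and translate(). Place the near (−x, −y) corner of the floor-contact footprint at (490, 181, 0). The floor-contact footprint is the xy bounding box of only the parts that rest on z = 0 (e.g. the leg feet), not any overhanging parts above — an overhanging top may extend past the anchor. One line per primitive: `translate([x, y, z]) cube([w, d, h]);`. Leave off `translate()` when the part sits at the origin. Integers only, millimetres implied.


translate([490, 181, 0]) cube([29, 15, 456]);
translate([671, 181, 0]) cube([29, 15, 456]);
translate([519, 181, 0]) cube([152, 15, 29]);
translate([519, 181, 427]) cube([152, 15, 29]);


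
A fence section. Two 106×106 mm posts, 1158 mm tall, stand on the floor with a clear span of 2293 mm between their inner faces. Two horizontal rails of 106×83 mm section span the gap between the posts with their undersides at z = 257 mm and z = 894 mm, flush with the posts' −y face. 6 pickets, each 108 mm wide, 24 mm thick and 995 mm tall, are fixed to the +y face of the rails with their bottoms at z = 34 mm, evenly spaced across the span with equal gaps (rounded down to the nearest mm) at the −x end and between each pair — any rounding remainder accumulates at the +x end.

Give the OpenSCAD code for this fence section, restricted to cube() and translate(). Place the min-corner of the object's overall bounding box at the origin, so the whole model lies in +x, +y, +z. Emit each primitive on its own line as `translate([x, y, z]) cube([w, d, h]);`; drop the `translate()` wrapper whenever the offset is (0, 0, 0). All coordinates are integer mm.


cube([106, 106, 1158]);
translate([2399, 0, 0]) cube([106, 106, 1158]);
translate([106, 0, 257]) cube([2293, 106, 83]);
translate([106, 0, 894]) cube([2293, 106, 83]);
translate([341, 106, 34]) cube([108, 24, 995]);
translate([684, 106, 34]) cube([108, 24, 995]);
translate([1027, 106, 34]) cube([108, 24, 995]);
translate([1370, 106, 34]) cube([108, 24, 995]);
translate([1713, 106, 34]) cube([108, 24, 995]);
translate([2056, 106, 34]) cube([108, 24, 995]);


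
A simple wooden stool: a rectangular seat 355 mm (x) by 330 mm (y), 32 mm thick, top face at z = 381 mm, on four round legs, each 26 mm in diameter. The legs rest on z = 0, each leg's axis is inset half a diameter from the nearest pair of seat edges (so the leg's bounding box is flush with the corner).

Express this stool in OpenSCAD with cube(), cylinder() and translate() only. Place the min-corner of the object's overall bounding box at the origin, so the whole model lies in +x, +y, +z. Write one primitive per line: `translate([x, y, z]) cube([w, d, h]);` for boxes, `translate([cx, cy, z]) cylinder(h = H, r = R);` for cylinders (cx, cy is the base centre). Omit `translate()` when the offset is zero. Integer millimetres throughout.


// leg_h = 381 - 32 = 349
translate([0, 0, 349]) cube([355, 330, 32]);
translate([13, 13, 0]) cylinder(h = 349, r = 13);
translate([342, 13, 0]) cylinder(h = 349, r = 13);
translate([13, 317, 0]) cylinder(h = 349, r = 13);
translate([342, 317, 0]) cylinder(h = 349, r = 13);


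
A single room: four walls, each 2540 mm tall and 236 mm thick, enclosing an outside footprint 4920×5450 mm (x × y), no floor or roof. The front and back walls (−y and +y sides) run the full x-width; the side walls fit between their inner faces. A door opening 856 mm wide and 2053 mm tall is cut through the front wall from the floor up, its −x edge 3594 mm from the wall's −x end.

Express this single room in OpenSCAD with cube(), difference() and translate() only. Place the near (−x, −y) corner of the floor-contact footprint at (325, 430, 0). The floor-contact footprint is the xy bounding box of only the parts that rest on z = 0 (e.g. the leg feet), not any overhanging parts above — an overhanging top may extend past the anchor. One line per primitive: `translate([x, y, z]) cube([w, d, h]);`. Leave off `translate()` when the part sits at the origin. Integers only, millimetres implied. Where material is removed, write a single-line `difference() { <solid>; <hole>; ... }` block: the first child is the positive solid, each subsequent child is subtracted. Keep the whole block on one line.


difference() { translate([325, 430, 0]) cube([4920, 236, 2540]); translate([3919, 430, 0]) cube([856, 236, 2053]); }
translate([325, 5644, 0]) cube([4920, 236, 2540]);
translate([325, 666, 0]) cube([236, 4978, 2540]);
translate([5009, 666, 0]) cube([236, 4978, 2540]);


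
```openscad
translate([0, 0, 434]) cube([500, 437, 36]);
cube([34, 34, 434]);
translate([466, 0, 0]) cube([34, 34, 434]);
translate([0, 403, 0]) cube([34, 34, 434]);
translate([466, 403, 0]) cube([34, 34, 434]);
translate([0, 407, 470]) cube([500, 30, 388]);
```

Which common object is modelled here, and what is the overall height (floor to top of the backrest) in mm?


A chair. The overall height is 858 mm.

A slab on four corner posts with a tall panel at the back — a chair. The seat slab sits at z = 434 with thickness 36, and the 388 mm backrest starts at the seat top, so the overall height is 434 + 36 + 388 = 858 mm.


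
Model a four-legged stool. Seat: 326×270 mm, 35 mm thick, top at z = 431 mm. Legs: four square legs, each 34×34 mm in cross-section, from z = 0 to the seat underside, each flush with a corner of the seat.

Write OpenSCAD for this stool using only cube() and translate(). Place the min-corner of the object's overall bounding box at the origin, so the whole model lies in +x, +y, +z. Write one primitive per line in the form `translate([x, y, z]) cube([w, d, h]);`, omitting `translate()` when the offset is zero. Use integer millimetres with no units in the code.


// leg_h = 431 - 35 = 396
translate([0, 0, 396]) cube([326, 270, 35]);
cube([34, 34, 396]);
translate([292, 0, 0]) cube([34, 34, 396]);
translate([0, 236, 0]) cube([34, 34, 396]);
translate([292, 236, 0]) cube([34, 34, 396]);


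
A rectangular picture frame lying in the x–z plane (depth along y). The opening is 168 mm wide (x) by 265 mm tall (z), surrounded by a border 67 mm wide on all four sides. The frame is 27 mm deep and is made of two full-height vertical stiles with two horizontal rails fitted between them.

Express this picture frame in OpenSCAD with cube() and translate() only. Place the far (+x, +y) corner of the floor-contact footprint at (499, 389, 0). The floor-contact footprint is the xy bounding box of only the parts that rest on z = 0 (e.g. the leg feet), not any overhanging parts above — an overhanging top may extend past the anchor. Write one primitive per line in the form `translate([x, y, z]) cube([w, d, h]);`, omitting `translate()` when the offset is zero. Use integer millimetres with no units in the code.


translate([197, 362, 0]) cube([67, 27, 399]);
translate([432, 362, 0]) cube([67, 27, 399]);
translate([264, 362, 0]) cube([168, 27, 67]);
translate([264, 362, 332]) cube([168, 27, 67]);


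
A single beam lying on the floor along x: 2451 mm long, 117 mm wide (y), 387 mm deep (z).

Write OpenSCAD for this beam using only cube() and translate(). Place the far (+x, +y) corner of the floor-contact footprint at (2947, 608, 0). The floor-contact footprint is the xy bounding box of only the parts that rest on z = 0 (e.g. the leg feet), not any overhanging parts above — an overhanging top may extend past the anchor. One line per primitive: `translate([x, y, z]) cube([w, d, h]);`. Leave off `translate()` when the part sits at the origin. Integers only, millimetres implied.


translate([496, 491, 0]) cube([2451, 117, 387]);


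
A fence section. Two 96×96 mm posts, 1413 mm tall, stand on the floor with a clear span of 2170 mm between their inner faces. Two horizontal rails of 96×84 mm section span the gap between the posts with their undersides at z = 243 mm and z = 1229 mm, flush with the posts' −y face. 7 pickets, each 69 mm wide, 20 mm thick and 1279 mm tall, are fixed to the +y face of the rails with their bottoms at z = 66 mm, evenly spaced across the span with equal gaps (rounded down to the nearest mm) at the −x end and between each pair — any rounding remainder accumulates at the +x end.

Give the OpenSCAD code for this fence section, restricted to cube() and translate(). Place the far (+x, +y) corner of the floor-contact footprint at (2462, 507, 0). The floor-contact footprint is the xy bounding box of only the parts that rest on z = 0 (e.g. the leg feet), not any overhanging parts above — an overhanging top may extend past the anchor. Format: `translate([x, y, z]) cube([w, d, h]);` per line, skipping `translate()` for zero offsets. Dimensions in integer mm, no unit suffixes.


translate([100, 411, 0]) cube([96, 96, 1413]);
translate([2366, 411, 0]) cube([96, 96, 1413]);
translate([196, 411, 243]) cube([2170, 96, 84]);
translate([196, 411, 1229]) cube([2170, 96, 84]);
translate([406, 507, 66]) cube([69, 20, 1279]);
translate([685, 507, 66]) cube([69, 20, 1279]);
translate([964, 507, 66]) cube([69, 20, 1279]);
translate([1243, 507, 66]) cube([69, 20, 1279]);
translate([1522, 507, 66]) cube([69, 20, 1279]);
translate([1801, 507, 66]) cube([69, 20, 1279]);
translate([2080, 507, 66]) cube([69, 20, 1279]);


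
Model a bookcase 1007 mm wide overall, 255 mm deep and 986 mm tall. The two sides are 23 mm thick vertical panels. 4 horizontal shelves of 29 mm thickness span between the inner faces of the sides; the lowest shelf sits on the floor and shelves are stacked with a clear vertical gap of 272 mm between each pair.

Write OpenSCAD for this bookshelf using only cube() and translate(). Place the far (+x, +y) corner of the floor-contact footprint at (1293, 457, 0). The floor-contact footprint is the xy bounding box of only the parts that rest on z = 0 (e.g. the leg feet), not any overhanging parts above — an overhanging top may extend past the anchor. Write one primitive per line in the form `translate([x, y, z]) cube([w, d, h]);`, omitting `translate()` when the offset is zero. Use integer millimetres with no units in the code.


translate([286, 202, 0]) cube([23, 255, 986]);
translate([1270, 202, 0]) cube([23, 255, 986]);
translate([309, 202, 0]) cube([961, 255, 29]);
translate([309, 202, 301]) cube([961, 255, 29]);
translate([309, 202, 602]) cube([961, 255, 29]);
translate([309, 202, 903]) cube([961, 255, 29]);


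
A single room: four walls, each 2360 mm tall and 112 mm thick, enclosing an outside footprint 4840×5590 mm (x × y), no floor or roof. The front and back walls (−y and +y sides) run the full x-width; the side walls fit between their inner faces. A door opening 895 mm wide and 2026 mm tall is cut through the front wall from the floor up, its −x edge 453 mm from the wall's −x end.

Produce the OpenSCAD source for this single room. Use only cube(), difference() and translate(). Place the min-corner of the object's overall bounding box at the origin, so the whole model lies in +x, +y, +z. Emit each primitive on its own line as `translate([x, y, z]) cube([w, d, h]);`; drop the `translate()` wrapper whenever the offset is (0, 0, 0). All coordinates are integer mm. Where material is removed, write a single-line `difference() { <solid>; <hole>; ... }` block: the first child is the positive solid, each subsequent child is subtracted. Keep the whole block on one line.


difference() { cube([4840, 112, 2360]); translate([453, 0, 0]) cube([895, 112, 2026]); }
translate([0, 5478, 0]) cube([4840, 112, 2360]);
translate([0, 112, 0]) cube([112, 5366, 2360]);
translate([4728, 112, 0]) cube([112, 5366, 2360]);


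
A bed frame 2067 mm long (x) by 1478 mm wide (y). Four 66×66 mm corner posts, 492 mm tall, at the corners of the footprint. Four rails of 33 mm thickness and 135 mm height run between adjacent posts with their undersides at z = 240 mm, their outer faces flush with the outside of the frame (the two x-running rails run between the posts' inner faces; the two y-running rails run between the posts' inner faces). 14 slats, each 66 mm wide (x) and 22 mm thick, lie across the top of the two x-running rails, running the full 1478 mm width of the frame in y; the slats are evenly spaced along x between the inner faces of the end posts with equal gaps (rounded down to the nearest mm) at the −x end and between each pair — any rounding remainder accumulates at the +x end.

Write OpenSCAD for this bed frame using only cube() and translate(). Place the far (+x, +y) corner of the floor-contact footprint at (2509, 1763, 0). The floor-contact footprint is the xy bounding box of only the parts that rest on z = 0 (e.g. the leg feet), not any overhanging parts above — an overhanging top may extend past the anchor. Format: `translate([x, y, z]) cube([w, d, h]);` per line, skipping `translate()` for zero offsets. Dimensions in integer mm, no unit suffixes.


translate([442, 285, 0]) cube([66, 66, 492]);
translate([442, 1697, 0]) cube([66, 66, 492]);
translate([2443, 285, 0]) cube([66, 66, 492]);
translate([2443, 1697, 0]) cube([66, 66, 492]);
translate([508, 285, 240]) cube([1935, 33, 135]);
translate([508, 1730, 240]) cube([1935, 33, 135]);
translate([442, 351, 240]) cube([33, 1346, 135]);
translate([2476, 351, 240]) cube([33, 1346, 135]);
translate([575, 285, 375]) cube([66, 1478, 22]);
translate([708, 285, 375]) cube([66, 1478, 22]);
translate([841, 285, 375]) cube([66, 1478, 22]);
translate([974, 285, 375]) cube([66, 1478, 22]);
translate([1107, 285, 375]) cube([66, 1478, 22]);
translate([1240, 285, 375]) cube([66, 1478, 22]);
translate([1373, 285, 375]) cube([66, 1478, 22]);
translate([1506, 285, 375]) cube([66, 1478, 22]);
translate([1639, 285, 375]) cube([66, 1478, 22]);
translate([1772, 285, 375]) cube([66, 1478, 22]);
translate([1905, 285, 375]) cube([66, 1478, 22]);
translate([2038, 285, 375]) cube([66, 1478, 22]);
translate([2171, 285, 375]) cube([66, 1478, 22]);
translate([2304, 285, 375]) cube([66, 1478, 22]);


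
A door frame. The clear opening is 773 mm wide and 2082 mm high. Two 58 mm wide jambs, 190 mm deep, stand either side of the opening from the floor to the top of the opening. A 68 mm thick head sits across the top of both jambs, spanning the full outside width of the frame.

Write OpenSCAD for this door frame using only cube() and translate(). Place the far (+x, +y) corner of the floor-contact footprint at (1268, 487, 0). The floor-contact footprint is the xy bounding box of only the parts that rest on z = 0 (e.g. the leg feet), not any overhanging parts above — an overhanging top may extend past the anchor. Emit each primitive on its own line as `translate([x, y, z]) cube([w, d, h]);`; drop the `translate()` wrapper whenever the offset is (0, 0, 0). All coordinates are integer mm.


translate([379, 297, 0]) cube([58, 190, 2082]);
translate([1210, 297, 0]) cube([58, 190, 2082]);
translate([379, 297, 2082]) cube([889, 190, 68]);


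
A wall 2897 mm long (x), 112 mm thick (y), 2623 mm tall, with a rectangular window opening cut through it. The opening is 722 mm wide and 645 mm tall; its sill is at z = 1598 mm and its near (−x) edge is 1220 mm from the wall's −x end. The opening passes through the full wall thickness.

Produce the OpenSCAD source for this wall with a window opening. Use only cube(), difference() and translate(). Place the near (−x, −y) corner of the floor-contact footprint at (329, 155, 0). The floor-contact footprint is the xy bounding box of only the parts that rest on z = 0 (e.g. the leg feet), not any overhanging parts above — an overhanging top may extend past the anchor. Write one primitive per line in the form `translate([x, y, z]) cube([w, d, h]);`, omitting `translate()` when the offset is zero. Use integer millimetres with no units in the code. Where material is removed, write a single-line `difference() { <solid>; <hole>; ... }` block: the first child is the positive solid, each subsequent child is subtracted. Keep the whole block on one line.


difference() { translate([329, 155, 0]) cube([2897, 112, 2623]); translate([1549, 155, 1598]) cube([722, 112, 645]); }


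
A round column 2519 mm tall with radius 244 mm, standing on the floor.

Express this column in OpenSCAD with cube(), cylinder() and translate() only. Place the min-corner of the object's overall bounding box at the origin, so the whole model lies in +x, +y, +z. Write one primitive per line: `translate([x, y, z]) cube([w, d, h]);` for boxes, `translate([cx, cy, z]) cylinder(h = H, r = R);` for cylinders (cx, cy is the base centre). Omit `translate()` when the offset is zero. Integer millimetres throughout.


translate([244, 244, 0]) cylinder(h = 2519, r = 244);


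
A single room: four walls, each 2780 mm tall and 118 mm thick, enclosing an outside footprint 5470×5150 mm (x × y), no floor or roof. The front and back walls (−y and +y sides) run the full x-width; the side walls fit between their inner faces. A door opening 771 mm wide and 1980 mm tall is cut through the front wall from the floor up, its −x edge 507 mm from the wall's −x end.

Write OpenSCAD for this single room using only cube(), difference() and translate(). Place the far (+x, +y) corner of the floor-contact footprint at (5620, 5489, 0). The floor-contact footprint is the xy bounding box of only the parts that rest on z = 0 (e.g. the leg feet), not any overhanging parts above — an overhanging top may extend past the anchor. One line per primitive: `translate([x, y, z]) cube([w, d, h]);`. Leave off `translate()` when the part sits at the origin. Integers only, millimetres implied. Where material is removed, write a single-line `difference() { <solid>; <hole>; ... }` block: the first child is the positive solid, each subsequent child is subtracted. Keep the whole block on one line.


difference() { translate([150, 339, 0]) cube([5470, 118, 2780]); translate([657, 339, 0]) cube([771, 118, 1980]); }
translate([150, 5371, 0]) cube([5470, 118, 2780]);
translate([150, 457, 0]) cube([118, 4914, 2780]);
translate([5502, 457, 0]) cube([118, 4914, 2780]);
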